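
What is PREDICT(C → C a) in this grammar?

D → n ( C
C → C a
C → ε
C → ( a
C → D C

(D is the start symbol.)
PREDICT(C → C a) = (FIRST(RHS) \ {ε}) ∪ (FOLLOW(C) if ε ∈ FIRST(RHS), i.e. RHS ⇒* ε)
FIRST(C) = { '(', 'a', 'n', ε }
FIRST(C a) = { '(', 'a', 'n' }
ε ∉ FIRST(C a), so FOLLOW(C) is not added.
PREDICT(C → C a) = { '(', 'a', 'n' }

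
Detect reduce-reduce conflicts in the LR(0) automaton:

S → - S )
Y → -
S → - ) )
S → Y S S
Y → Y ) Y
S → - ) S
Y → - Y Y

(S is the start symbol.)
A reduce-reduce conflict occurs when an LR(0) state has two complete items [A → α .] and [B → β .] — both call for a reduction, and with no lookahead the parser cannot choose between them.

Augment with S' → S and build the canonical LR(0) collection (I0 = CLOSURE({[S' → . S]}), then GOTO on every symbol after a dot until no new states appear). It has 18 states:
  I0: { [S → . - ) )], [S → . - ) S], [S → . - S )], [S → . Y S S], [S' → . S], [Y → . - Y Y], [Y → . -], [Y → . Y ) Y] }  — shift
  I1: { [S → - . ) )], [S → - . ) S], [S → - . S )], [S → . - ) )], [S → . - ) S], [S → . - S )], [S → . Y S S], [Y → - . Y Y], [Y → - .], [Y → . - Y Y], [Y → . -], [Y → . Y ) Y] }  — shift, reduce
  I2: { [S' → S .] }  — accept
  I3: { [S → . - ) )], [S → . - ) S], [S → . - S )], [S → . Y S S], [S → Y . S S], [Y → . - Y Y], [Y → . -], [Y → . Y ) Y], [Y → Y . ) Y] }  — shift
  I4: { [Y → . - Y Y], [Y → . -], [Y → . Y ) Y], [Y → Y ) . Y] }  — shift
  I5: { [S → . - ) )], [S → . - ) S], [S → . - S )], [S → . Y S S], [S → Y S . S], [Y → . - Y Y], [Y → . -], [Y → . Y ) Y] }  — shift
  I6: { [S → Y S S .] }  — reduce
  I7: { [Y → - . Y Y], [Y → - .], [Y → . - Y Y], [Y → . -], [Y → . Y ) Y] }  — shift, reduce
  I8: { [Y → Y ) Y .], [Y → Y . ) Y] }  — shift, reduce
  I9: { [Y → - Y . Y], [Y → . - Y Y], [Y → . -], [Y → . Y ) Y], [Y → Y . ) Y] }  — shift
  I10: { [Y → - Y Y .], [Y → Y . ) Y] }  — shift, reduce
  I11: { [S → - ) . )], [S → - ) . S], [S → . - ) )], [S → . - ) S], [S → . - S )], [S → . Y S S], [Y → . - Y Y], [Y → . -], [Y → . Y ) Y] }  — shift
  I12: { [S → - S . )] }  — shift
  I13: { [S → . - ) )], [S → . - ) S], [S → . - S )], [S → . Y S S], [S → Y . S S], [Y → - Y . Y], [Y → . - Y Y], [Y → . -], [Y → . Y ) Y], [Y → Y . ) Y] }  — shift
  I14: { [S → . - ) )], [S → . - ) S], [S → . - S )], [S → . Y S S], [S → Y . S S], [Y → - Y Y .], [Y → . - Y Y], [Y → . -], [Y → . Y ) Y], [Y → Y . ) Y] }  — shift, reduce
  I15: { [S → - S ) .] }  — reduce
  I16: { [S → - ) ) .] }  — reduce
  I17: { [S → - ) S .] }  — reduce

No state contains more than one complete item.

Answer: No reduce-reduce conflicts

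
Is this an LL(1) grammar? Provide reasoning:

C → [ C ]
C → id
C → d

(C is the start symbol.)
Yes, the grammar is LL(1).

A grammar is LL(1) if for each non-terminal N with multiple productions, the predict sets of those productions are pairwise disjoint, where PREDICT(N → α) = (FIRST(α) \ {ε}) ∪ (FOLLOW(N) if α ⇒* ε).

For C:
  PREDICT(C → '[' C ']') = { '[' }
  PREDICT(C → id) = { 'id' }
  PREDICT(C → d) = { 'd' }

All predict sets are disjoint. The grammar IS LL(1).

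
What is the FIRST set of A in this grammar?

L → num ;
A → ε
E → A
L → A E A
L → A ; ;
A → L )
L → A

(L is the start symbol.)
{ ')', ';', 'num', ε }

To compute FIRST(A), examine every production with A on the left-hand side, reading each right-hand side left to right until a non-nullable symbol is reached.

FIRST sets of the other non-terminals involved (by the same procedure, iterated to a fixed point):
  FIRST(L) = { ')', ';', 'num', ε }

From A → ε:
  - ε-production, so ε ∈ FIRST(A)
From A → L ):
  - L is a non-terminal: add FIRST(L) \ {ε} = { ')', ';', 'num' }
    L is nullable, so continue to the next symbol
  - ')' is a terminal: add ')' and stop

Collecting: FIRST(A) = { ')', ';', 'num', ε }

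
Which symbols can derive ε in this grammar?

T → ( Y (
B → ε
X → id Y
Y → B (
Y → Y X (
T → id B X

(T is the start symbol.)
A non-terminal is nullable if it can derive ε (the empty string): either it has an ε-production, or it has a production whose right-hand side consists entirely of nullable non-terminals.

ε-productions: B → ε
So B is immediately nullable.
No further non-terminal can be added: every production for the remaining non-terminals contains a terminal or a non-nullable non-terminal.
Nullable = { 'B' }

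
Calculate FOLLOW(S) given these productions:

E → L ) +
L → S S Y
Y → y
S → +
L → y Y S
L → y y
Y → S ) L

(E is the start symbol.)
In L → S S Y: S is followed by S Y, add FIRST(S Y) \ {ε} = { '+' }
In L → S S Y: S is followed by Y, add FIRST(Y) \ {ε} = { '+', 'y' }
In L → y Y S: S is at the end, add FOLLOW(L)
In Y → S ) L: S is followed by ')' L, add FIRST(')' L) \ {ε} = { ')' }

The FOLLOW sets referred to above (computed the same way, to a fixed point):
  FOLLOW(L) = { ')', '+' }

Taking the union: FOLLOW(S) = { ')', '+', 'y' }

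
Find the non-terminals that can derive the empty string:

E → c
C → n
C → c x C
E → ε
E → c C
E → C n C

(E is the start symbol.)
A non-terminal is nullable if it can derive ε (the empty string): either it has an ε-production, or it has a production whose right-hand side consists entirely of nullable non-terminals.

ε-productions: E → ε
So E is immediately nullable.
No further non-terminal can be added: every production for the remaining non-terminals contains a terminal or a non-nullable non-terminal.
Nullable = { 'E' }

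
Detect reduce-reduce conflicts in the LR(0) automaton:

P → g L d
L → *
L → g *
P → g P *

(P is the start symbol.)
Augment with P' → P and build the canonical LR(0) collection (I0 = CLOSURE({[P' → . P]}), then GOTO on every symbol after a dot until no new states appear). It has 10 states:
  I0: { [P → . g L d], [P → . g P *], [P' → . P] }  — shift
  I1: { [P' → P .] }  — accept
  I2: { [L → . *], [L → . g *], [P → . g L d], [P → . g P *], [P → g . L d], [P → g . P *] }  — shift
  I3: { [L → * .] }  — reduce
  I4: { [P → g L . d] }  — shift
  I5: { [P → g P . *] }  — shift
  I6: { [L → . *], [L → . g *], [L → g . *], [P → . g L d], [P → . g P *], [P → g . L d], [P → g . P *] }  — shift
  I7: { [L → * .], [L → g * .] }  — 2 reduces
  I8: { [P → g P * .] }  — reduce
  I9: { [P → g L d .] }  — reduce

I7 contains complete items [L → * .], [L → g * .] — reduce-reduce conflict.

Answer: Yes — I7: [L → * .] vs [L → g * .]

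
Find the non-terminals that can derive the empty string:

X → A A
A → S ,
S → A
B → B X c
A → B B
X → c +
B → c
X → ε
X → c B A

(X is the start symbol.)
{ 'X' }

ε-productions: X → ε
So X is immediately nullable.
No further non-terminal can be added: every production for the remaining non-terminals contains a terminal or a non-nullable non-terminal.
Nullable = { 'X' }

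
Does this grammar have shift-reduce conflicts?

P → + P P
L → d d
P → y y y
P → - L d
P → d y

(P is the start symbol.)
No shift-reduce conflicts

Augment with P' → P and build the canonical LR(0) collection (I0 = CLOSURE({[P' → . P]}), then GOTO on every symbol after a dot until no new states appear). It has 15 states:
  I0: { [P → . + P P], [P → . - L d], [P → . d y], [P → . y y y], [P' → . P] }  — shift
  I1: { [P → + . P P], [P → . + P P], [P → . - L d], [P → . d y], [P → . y y y] }  — shift
  I2: { [L → . d d], [P → - . L d] }  — shift
  I3: { [P' → P .] }  — accept
  I4: { [P → d . y] }  — shift
  I5: { [P → y . y y] }  — shift
  I6: { [P → y y . y] }  — shift
  I7: { [P → y y y .] }  — reduce
  I8: { [P → d y .] }  — reduce
  I9: { [P → - L . d] }  — shift
  I10: { [L → d . d] }  — shift
  I11: { [L → d d .] }  — reduce
  I12: { [P → - L d .] }  — reduce
  I13: { [P → + P . P], [P → . + P P], [P → . - L d], [P → . d y], [P → . y y y] }  — shift
  I14: { [P → + P P .] }  — reduce

No state contains both a complete item and a shift item.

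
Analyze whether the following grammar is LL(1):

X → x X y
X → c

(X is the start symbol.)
A grammar is LL(1) if for each non-terminal N with multiple productions, the predict sets of those productions are pairwise disjoint, where PREDICT(N → α) = (FIRST(α) \ {ε}) ∪ (FOLLOW(N) if α ⇒* ε).

For X:
  PREDICT(X → x X y) = { 'x' }
  PREDICT(X → c) = { 'c' }

All predict sets are disjoint. The grammar IS LL(1).

Answer: Yes, the grammar is LL(1).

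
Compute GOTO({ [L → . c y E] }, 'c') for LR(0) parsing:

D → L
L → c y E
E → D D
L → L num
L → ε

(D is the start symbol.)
GOTO(I, 'c') = CLOSURE({ [A → αX.β] : [A → α.Xβ] ∈ I, X = 'c' })

Items with dot before 'c', with the dot advanced:
  [L → . c y E] → [L → c . y E]
Closure adds nothing (no advanced item has the dot before a non-terminal).

GOTO = { [L → c . y E] }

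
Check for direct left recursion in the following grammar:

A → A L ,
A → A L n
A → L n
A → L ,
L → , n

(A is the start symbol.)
A → A L ,: LEFT RECURSIVE (starts with A)
A → A L n: LEFT RECURSIVE (starts with A)
A → L n: starts with L
A → L ,: starts with L
L → , n: starts with ','

The grammar has direct left recursion on: A.

Answer: Yes, A is left-recursive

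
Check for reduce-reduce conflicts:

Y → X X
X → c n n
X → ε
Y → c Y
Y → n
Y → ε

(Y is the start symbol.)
Yes — I0: [X → .] vs [Y → .]; I3: [X → .] vs [Y → .]

Augment with Y' → Y and build the canonical LR(0) collection (I0 = CLOSURE({[Y' → . Y]}), then GOTO on every symbol after a dot until no new states appear). It has 11 states:
  I0: { [X → . c n n], [X → .], [Y → . X X], [Y → . c Y], [Y → . n], [Y → .], [Y' → . Y] }  — shift, 2 reduces
  I1: { [X → . c n n], [X → .], [Y → X . X] }  — shift, reduce
  I2: { [Y' → Y .] }  — accept
  I3: { [X → . c n n], [X → .], [X → c . n n], [Y → . X X], [Y → . c Y], [Y → . n], [Y → .], [Y → c . Y] }  — shift, 2 reduces
  I4: { [Y → n .] }  — reduce
  I5: { [Y → c Y .] }  — reduce
  I6: { [X → c n . n], [Y → n .] }  — shift, reduce
  I7: { [X → c n n .] }  — reduce
  I8: { [Y → X X .] }  — reduce
  I9: { [X → c . n n] }  — shift
  I10: { [X → c n . n] }  — shift

I0 contains complete items [X → .], [Y → .] — reduce-reduce conflict.
I3 contains complete items [X → .], [Y → .] — reduce-reduce conflict.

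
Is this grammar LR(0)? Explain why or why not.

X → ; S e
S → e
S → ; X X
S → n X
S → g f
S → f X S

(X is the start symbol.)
A grammar is LR(0) if no state in the canonical LR(0) collection has:
  - both a shift item (dot before a terminal) and a complete item (shift-reduce conflict), or
  - two or more complete items (reduce-reduce conflict; the accept item [X' → X .] counts as a complete item here).

Augment with X' → X and build the canonical LR(0) collection (I0 = CLOSURE({[X' → . X]}), then GOTO on every symbol after a dot until no new states appear). It has 16 states:
  I0: { [X → . ; S e], [X' → . X] }  — shift
  I1: { [S → . ; X X], [S → . e], [S → . f X S], [S → . g f], [S → . n X], [X → ; . S e] }  — shift
  I2: { [X' → X .] }  — accept
  I3: { [S → ; . X X], [X → . ; S e] }  — shift
  I4: { [X → ; S . e] }  — shift
  I5: { [S → e .] }  — reduce
  I6: { [S → f . X S], [X → . ; S e] }  — shift
  I7: { [S → g . f] }  — shift
  I8: { [S → n . X], [X → . ; S e] }  — shift
  I9: { [S → n X .] }  — reduce
  I10: { [S → g f .] }  — reduce
  I11: { [S → . ; X X], [S → . e], [S → . f X S], [S → . g f], [S → . n X], [S → f X . S] }  — shift
  I12: { [S → f X S .] }  — reduce
  I13: { [X → ; S e .] }  — reduce
  I14: { [S → ; X . X], [X → . ; S e] }  — shift
  I15: { [S → ; X X .] }  — reduce

Every state is either a pure shift/goto state or contains exactly one complete item and nothing to shift — no conflicts. The grammar is LR(0).

Answer: Yes, the grammar is LR(0)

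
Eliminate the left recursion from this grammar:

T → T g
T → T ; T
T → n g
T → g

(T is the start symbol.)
T → n g T'
T → g T'
T' → g T'
T' → ; T T'
T' → ε

T is directly left-recursive. The standard transformation for
  A → A α₁ | ... | A α_m | β₁ | ... | β_n
is
  A  → β₁ A' | ... | β_n A'
  A' → α₁ A' | ... | α_m A' | ε

T → n g becomes T → n g T'
T → g becomes T → g T'
T → T g becomes T' → g T'
T → T ; T becomes T' → ; T T'
Add T' → ε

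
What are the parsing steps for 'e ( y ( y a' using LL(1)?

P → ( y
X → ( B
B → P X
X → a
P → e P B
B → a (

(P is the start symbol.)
LL(1) parsing maintains a stack (initially the start symbol over $) and the input. At each step: if the stack top is a terminal, match it against the current input token; if it is a non-terminal N, replace it with the RHS of M[N, lookahead] (the unique production whose predict set contains the lookahead).

Stack is shown with the top on the left.

Stack    Input          Action
------------------------------
P $      e ( y ( y a $  output P → e P B
e P B $  e ( y ( y a $  match 'e'
P B $    ( y ( y a $    output P → ( y
( y B $  ( y ( y a $    match '('
y B $    y ( y a $      match 'y'
B $      ( y a $        output B → P X
P X $    ( y a $        output P → ( y
( y X $  ( y a $        match '('
y X $    y a $          match 'y'
X $      a $            output X → a
a $      a $            match 'a'
$        $              accept

The string is accepted.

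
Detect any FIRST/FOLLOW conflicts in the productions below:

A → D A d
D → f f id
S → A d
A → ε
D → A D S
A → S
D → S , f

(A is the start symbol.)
Yes. A → D A d with FOLLOW(A) on { 'd', 'f' }; A → S with FOLLOW(A) on { 'd', 'f' }

A FIRST/FOLLOW conflict occurs when a non-terminal N has a nullable alternative N → β (β ⇒* ε) and another alternative N → α with FIRST(α) ∩ FOLLOW(N) ≠ ∅: on such a lookahead the parser cannot decide between expanding α and letting N vanish via β.

Nullable non-terminals: A.
FIRST sets used below: FIRST(D) = { 'd', 'f' }, FIRST(S) = { 'd', 'f' }

A: nullable alternative(s) A → ε; FOLLOW(A) = { $, 'd', 'f' }
  A → D A d: FIRST \ {ε} = { 'd', 'f' } — overlaps FOLLOW(A) on { 'd', 'f' }: CONFLICT
  A → ε: FIRST \ {ε} = { } — this is the only nullable alternative, skip
  A → S: FIRST \ {ε} = { 'd', 'f' } — overlaps FOLLOW(A) on { 'd', 'f' }: CONFLICT

D, S have no nullable alternative, so no FIRST/FOLLOW check is needed there.

So the grammar has 2 FIRST/FOLLOW conflicts (marked CONFLICT above).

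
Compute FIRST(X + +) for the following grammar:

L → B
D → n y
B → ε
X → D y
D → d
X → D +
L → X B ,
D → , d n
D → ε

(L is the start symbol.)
{ '+', ',', 'd', 'n', 'y' }

FIRST sets of the non-terminals involved (from the grammar, by fixed-point iteration):
  FIRST(X) = { '+', ',', 'd', 'n', 'y' }

To compute FIRST(X + +), process the symbols left to right:
Symbol X is a non-terminal. Add FIRST(X) \ {ε} = { '+', ',', 'd', 'n', 'y' }
X is not nullable (ε ∉ FIRST(X)), so stop here.
FIRST(X + +) = { '+', ',', 'd', 'n', 'y' }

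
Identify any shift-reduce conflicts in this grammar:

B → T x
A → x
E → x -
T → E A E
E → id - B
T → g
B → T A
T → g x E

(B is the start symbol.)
Yes — I4: [T → g .] vs [T → g . x E]

A shift-reduce conflict occurs when an LR(0) state has both:
  - a complete (reduce) item [A → α .] (dot at the end), and
  - a shift item [B → β . c γ] (dot before a terminal).

Augment with B' → B and build the canonical LR(0) collection (I0 = CLOSURE({[B' → . B]}), then GOTO on every symbol after a dot until no new states appear). It has 17 states:
  I0: { [B → . T A], [B → . T x], [B' → . B], [E → . id - B], [E → . x -], [T → . E A E], [T → . g x E], [T → . g] }  — shift
  I1: { [B' → B .] }  — accept
  I2: { [A → . x], [T → E . A E] }  — shift
  I3: { [A → . x], [B → T . A], [B → T . x] }  — shift
  I4: { [T → g . x E], [T → g .] }  — shift, reduce
  I5: { [E → id . - B] }  — shift
  I6: { [E → x . -] }  — shift
  I7: { [E → x - .] }  — reduce
  I8: { [B → . T A], [B → . T x], [E → . id - B], [E → . x -], [E → id - . B], [T → . E A E], [T → . g x E], [T → . g] }  — shift
  I9: { [E → id - B .] }  — reduce
  I10: { [E → . id - B], [E → . x -], [T → g x . E] }  — shift
  I11: { [T → g x E .] }  — reduce
  I12: { [B → T A .] }  — reduce
  I13: { [A → x .], [B → T x .] }  — 2 reduces
  I14: { [E → . id - B], [E → . x -], [T → E A . E] }  — shift
  I15: { [A → x .] }  — reduce
  I16: { [T → E A E .] }  — reduce

I4 contains reduce item [T → g .] and shift item [T → g . x E] — shift-reduce conflict.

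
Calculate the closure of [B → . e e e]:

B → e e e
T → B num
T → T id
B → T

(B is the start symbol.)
{ [B → . e e e] }

To compute CLOSURE, for each item [A → α.Bβ] where B is a non-terminal, add [B → .γ] for all productions B → γ; repeat for the newly added items until nothing changes.

Start with: [B → . e e e]
The dot precedes the terminal e, so nothing is added.

CLOSURE = { [B → . e e e] }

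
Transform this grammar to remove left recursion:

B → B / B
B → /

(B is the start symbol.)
B → / B'
B' → / B B'
B' → ε

B is directly left-recursive. The standard transformation for
  A → A α₁ | ... | A α_m | β₁ | ... | β_n
is
  A  → β₁ A' | ... | β_n A'
  A' → α₁ A' | ... | α_m A' | ε

B → / becomes B → / B'
B → B / B becomes B' → / B B'
Add B' → ε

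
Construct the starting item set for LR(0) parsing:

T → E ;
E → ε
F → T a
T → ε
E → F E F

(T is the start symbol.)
{ [E → . F E F], [E → .], [F → . T a], [T → . E ;], [T → .], [T' → . T] }

First, augment the grammar with T' → T
I₀ = CLOSURE({ [T' → . T] }):
  [T' → . T] has the dot before T: add [T → . E ;], [T → .]
  [T → . E ;] has the dot before E: add [E → .], [E → . F E F]
  [E → . F E F] has the dot before F: add [F → . T a]
No further items can be added.

I₀ = { [E → . F E F], [E → .], [F → . T a], [T → . E ;], [T → .], [T' → . T] }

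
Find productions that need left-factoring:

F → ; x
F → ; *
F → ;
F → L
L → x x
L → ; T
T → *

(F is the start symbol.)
Yes, F has productions with common prefix ';'

Left-factoring is needed when two productions for the same non-terminal
share a common prefix on the right-hand side.

Productions for F:
  F → ; x
  F → ; *
  F → ;
  F → L
Productions for L:
  L → x x
  L → ; T

Found common prefix ';' in productions for F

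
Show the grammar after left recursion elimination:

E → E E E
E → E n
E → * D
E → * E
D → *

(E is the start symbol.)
E → * D E'
E → * E E'
E' → E E E'
E' → n E'
E' → ε
D → *

E is directly left-recursive. The standard transformation for
  A → A α₁ | ... | A α_m | β₁ | ... | β_n
is
  A  → β₁ A' | ... | β_n A'
  A' → α₁ A' | ... | α_m A' | ε

E → * D becomes E → * D E'
E → * E becomes E → * E E'
E → E E E becomes E' → E E E'
E → E n becomes E' → n E'
Add E' → ε

Productions for other non-terminals are unchanged:
  D → *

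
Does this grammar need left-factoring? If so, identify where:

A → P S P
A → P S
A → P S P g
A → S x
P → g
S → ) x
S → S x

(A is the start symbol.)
Yes, A has productions with common prefix 'P S'

Left-factoring is needed when two productions for the same non-terminal
share a common prefix on the right-hand side.

Productions for A:
  A → P S P
  A → P S
  A → P S P g
  A → S x
Productions for S:
  S → ) x
  S → S x

Found common prefix 'P S' in productions for A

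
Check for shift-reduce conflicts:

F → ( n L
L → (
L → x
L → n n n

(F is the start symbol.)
Augment with F' → F and build the canonical LR(0) collection (I0 = CLOSURE({[F' → . F]}), then GOTO on every symbol after a dot until no new states appear). It has 10 states:
  I0: { [F → . ( n L], [F' → . F] }  — shift
  I1: { [F → ( . n L] }  — shift
  I2: { [F' → F .] }  — accept
  I3: { [F → ( n . L], [L → . (], [L → . n n n], [L → . x] }  — shift
  I4: { [L → ( .] }  — reduce
  I5: { [F → ( n L .] }  — reduce
  I6: { [L → n . n n] }  — shift
  I7: { [L → x .] }  — reduce
  I8: { [L → n n . n] }  — shift
  I9: { [L → n n n .] }  — reduce

No state contains both a complete item and a shift item.

Answer: No shift-reduce conflicts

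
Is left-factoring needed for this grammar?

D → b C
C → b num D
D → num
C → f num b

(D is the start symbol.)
Left-factoring is needed when two productions for the same non-terminal
share a common prefix on the right-hand side.

Productions for D:
  D → b C
  D → num
Productions for C:
  C → b num D
  C → f num b

No common prefixes found.

Answer: No, left-factoring is not needed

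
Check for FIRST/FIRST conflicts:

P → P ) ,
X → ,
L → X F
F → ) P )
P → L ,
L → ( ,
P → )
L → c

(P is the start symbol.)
Yes. P → P ')' ',' / P → L ',' on { '(', ',', 'c' }; P → P ')' ',' / P → ')' on { ')' }

A FIRST/FIRST conflict occurs when two productions N → α and N → β for the same non-terminal have FIRST(α) ∩ FIRST(β) ≠ ∅ (with ε ∈ FIRST of a nullable right-hand side, so two nullable alternatives also conflict).

FIRST sets of the non-terminals at (or reachable through a nullable prefix from) the front of some alternative:
  FIRST(P) = { '(', ')', ',', 'c' }
  FIRST(L) = { '(', ',', 'c' }
  FIRST(X) = { ',' }

Productions for P:
  P → P ) ,: FIRST = { '(', ')', ',', 'c' }
  P → L ,: FIRST = { '(', ',', 'c' }
  P → ): FIRST = { ')' }
Productions for L:
  L → X F: FIRST = { ',' }
  L → ( ,: FIRST = { '(' }
  L → c: FIRST = { 'c' }
X, F have only one production, so no FIRST/FIRST conflict is possible there.

Conflict for P: P → P ) , and P → L ,
  Overlap: { '(', ',', 'c' }
Conflict for P: P → P ) , and P → )
  Overlap: { ')' }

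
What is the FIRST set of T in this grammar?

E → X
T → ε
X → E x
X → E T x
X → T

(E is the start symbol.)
To compute FIRST(T), examine every production with T on the left-hand side, reading each right-hand side left to right until a non-nullable symbol is reached.

From T → ε:
  - ε-production, so ε ∈ FIRST(T)

Collecting: FIRST(T) = { ε }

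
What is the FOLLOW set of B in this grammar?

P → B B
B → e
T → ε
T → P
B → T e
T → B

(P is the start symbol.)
To compute FOLLOW(B), find every occurrence of B on a right-hand side N → α B β: add FIRST(β) \ {ε}, and if β is empty or nullable also add FOLLOW(N). Iterate to a fixed point.

In P → B B: B is followed by B, add FIRST(B) \ {ε} = { 'e' }
In P → B B: B is at the end, add FOLLOW(P)
In T → B: B is at the end, add FOLLOW(T)

The FOLLOW sets referred to above (computed the same way, to a fixed point):
  FOLLOW(P) = { $, 'e' }
  FOLLOW(T) = { 'e' }

Taking the union: FOLLOW(B) = { $, 'e' }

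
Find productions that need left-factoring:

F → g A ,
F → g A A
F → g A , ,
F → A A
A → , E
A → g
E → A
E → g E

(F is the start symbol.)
Left-factoring is needed when two productions for the same non-terminal
share a common prefix on the right-hand side.

Productions for F:
  F → g A ,
  F → g A A
  F → g A , ,
  F → A A
Productions for A:
  A → , E
  A → g
Productions for E:
  E → A
  E → g E

Found common prefix 'g A' in productions for F

Answer: Yes, F has productions with common prefix 'g A'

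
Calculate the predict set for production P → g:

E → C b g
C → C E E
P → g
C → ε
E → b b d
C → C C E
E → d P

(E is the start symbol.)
{ 'g' }

PREDICT(P → g) = (FIRST(RHS) \ {ε}) ∪ (FOLLOW(P) if ε ∈ FIRST(RHS), i.e. RHS ⇒* ε)
FIRST(g) = { 'g' }
ε ∉ FIRST(g), so FOLLOW(P) is not added.
PREDICT(P → g) = { 'g' }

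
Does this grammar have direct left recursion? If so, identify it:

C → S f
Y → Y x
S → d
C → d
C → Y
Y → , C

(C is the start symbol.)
C → S f: starts with S
Y → Y x: LEFT RECURSIVE (starts with Y)
S → d: starts with d
C → d: starts with d
C → Y: starts with Y
Y → , C: starts with ','

The grammar has direct left recursion on: Y.

Answer: Yes, Y is left-recursive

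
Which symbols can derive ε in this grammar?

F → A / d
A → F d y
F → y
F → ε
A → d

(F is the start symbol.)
ε-productions: F → ε
So F is immediately nullable.
No further non-terminal can be added: every production for the remaining non-terminals contains a terminal or a non-nullable non-terminal.
Nullable = { 'F' }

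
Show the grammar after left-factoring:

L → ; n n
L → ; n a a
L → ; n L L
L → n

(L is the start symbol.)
Left-factoring transforms A → αβ₁ | αβ₂ into A → αA' and A' → β₁ | β₂
(α is the longest common prefix among the alternatives). Repeat until
no nonterminal has two alternatives with a common prefix.

Round 1: L has alternatives sharing prefix '; n'. Introduce L': L → ; n L'
  Add: L' → n
  Add: L' → a a
  Add: L' → L L

No remaining common prefixes — done.

Resulting grammar:
L → ; n L'
L' → n
L' → a a
L' → L L
L → n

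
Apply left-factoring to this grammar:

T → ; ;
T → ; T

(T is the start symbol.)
Left-factoring transforms A → αβ₁ | αβ₂ into A → αA' and A' → β₁ | β₂
(α is the longest common prefix among the alternatives). Repeat until
no nonterminal has two alternatives with a common prefix.

Round 1: T has alternatives sharing prefix ';'. Introduce T': T → ; T'
  Add: T' → ;
  Add: T' → T

No remaining common prefixes — done.

Resulting grammar:
T → ; T'
T' → ;
T' → T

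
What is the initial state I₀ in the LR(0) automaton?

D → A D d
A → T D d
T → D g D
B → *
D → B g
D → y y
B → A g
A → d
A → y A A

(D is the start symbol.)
First, augment the grammar with D' → D
I₀ = CLOSURE({ [D' → . D] }):
  [D' → . D] has the dot before D: add [D → . A D d], [D → . B g], [D → . y y]
  [D → . A D d] has the dot before A: add [A → . T D d], [A → . d], [A → . y A A]
  [D → . B g] has the dot before B: add [B → . *], [B → . A g]
  [A → . T D d] has the dot before T: add [T → . D g D]
No further items can be added.

I₀ = { [A → . T D d], [A → . d], [A → . y A A], [B → . *], [B → . A g], [D → . A D d], [D → . B g], [D → . y y], [D' → . D], [T → . D g D] }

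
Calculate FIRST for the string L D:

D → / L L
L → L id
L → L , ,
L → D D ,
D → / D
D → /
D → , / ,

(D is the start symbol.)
FIRST sets of the non-terminals involved (from the grammar, by fixed-point iteration):
  FIRST(L) = { ',', '/' }

To compute FIRST(L D), process the symbols left to right:
Symbol L is a non-terminal. Add FIRST(L) \ {ε} = { ',', '/' }
L is not nullable (ε ∉ FIRST(L)), so stop here.
FIRST(L D) = { ',', '/' }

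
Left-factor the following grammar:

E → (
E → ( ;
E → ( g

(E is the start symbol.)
E → ( E'
E' → ε
E' → ;
E' → g

Left-factoring transforms A → αβ₁ | αβ₂ into A → αA' and A' → β₁ | β₂
(α is the longest common prefix among the alternatives). Repeat until
no nonterminal has two alternatives with a common prefix.

Round 1: E has alternatives sharing prefix '('. Introduce E': E → ( E'
  Add: E' → ε
  Add: E' → ;
  Add: E' → g

No remaining common prefixes — done.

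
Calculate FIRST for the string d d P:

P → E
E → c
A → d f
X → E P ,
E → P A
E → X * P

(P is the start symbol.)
{ 'd' }

To compute FIRST(d d P), process the symbols left to right:
Symbol d is a terminal. Add 'd' and stop.
FIRST(d d P) = { 'd' }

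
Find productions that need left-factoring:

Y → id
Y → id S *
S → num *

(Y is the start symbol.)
Yes, Y has productions with common prefix 'id'

Left-factoring is needed when two productions for the same non-terminal
share a common prefix on the right-hand side.

Productions for Y:
  Y → id
  Y → id S *

Found common prefix 'id' in productions for Y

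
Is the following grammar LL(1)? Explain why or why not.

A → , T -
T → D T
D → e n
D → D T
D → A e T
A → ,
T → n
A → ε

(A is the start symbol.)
No. Predict set conflict for A: { ',' }

A grammar is LL(1) if for each non-terminal N with multiple productions, the predict sets of those productions are pairwise disjoint, where PREDICT(N → α) = (FIRST(α) \ {ε}) ∪ (FOLLOW(N) if α ⇒* ε).

Relevant sets:
  FIRST(D) = { ',', 'e' }
  FIRST(A) = { ',', ε }
  FOLLOW(A) = { $, 'e' }

For A:
  PREDICT(A → ',' T '-') = { ',' }
  PREDICT(A → ',') = { ',' }
  PREDICT(A → ε) = { $, 'e' }
For T:
  PREDICT(T → D T) = { ',', 'e' }
  PREDICT(T → n) = { 'n' }
For D:
  PREDICT(D → e n) = { 'e' }
  PREDICT(D → D T) = { ',', 'e' }
  PREDICT(D → A e T) = { ',', 'e' }

Conflict found: Predict set conflict for A: { ',' }
The grammar is NOT LL(1).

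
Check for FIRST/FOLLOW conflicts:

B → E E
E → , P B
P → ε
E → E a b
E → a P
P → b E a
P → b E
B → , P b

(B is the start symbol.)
Nullable non-terminals: P.

P: nullable alternative(s) P → ε; FOLLOW(P) = { $, ',', 'a', 'b' }
  P → ε: FIRST \ {ε} = { } — this is the only nullable alternative, skip
  P → b E a: FIRST \ {ε} = { 'b' } — overlaps FOLLOW(P) on { 'b' }: CONFLICT
  P → b E: FIRST \ {ε} = { 'b' } — overlaps FOLLOW(P) on { 'b' }: CONFLICT

B, E have no nullable alternative, so no FIRST/FOLLOW check is needed there.

So the grammar has 2 FIRST/FOLLOW conflicts (marked CONFLICT above).

Answer: Yes. P → b E a with FOLLOW(P) on { 'b' }; P → b E with FOLLOW(P) on { 'b' }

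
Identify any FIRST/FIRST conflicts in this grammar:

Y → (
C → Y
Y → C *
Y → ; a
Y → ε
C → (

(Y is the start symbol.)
FIRST sets of the non-terminals at (or reachable through a nullable prefix from) the front of some alternative:
  FIRST(C) = { '(', '*', ';', ε }
  FIRST(Y) = { '(', '*', ';', ε }

Productions for Y:
  Y → (: FIRST = { '(' }
  Y → C *: FIRST = { '(', '*', ';' }
  Y → ; a: FIRST = { ';' }
  Y → ε: FIRST = { ε }
Productions for C:
  C → Y: FIRST = { '(', '*', ';', ε }
  C → (: FIRST = { '(' }

Conflict for Y: Y → ( and Y → C *
  Overlap: { '(' }
Conflict for Y: Y → C * and Y → ; a
  Overlap: { ';' }
Conflict for C: C → Y and C → (
  Overlap: { '(' }

Answer: Yes. Y → '(' / Y → C '*' on { '(' }; Y → C '*' / Y → ';' a on { ';' }; C → Y / C → '(' on { '(' }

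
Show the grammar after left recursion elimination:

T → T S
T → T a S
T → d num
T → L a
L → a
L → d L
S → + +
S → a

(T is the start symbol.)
T is directly left-recursive. The standard transformation for
  A → A α₁ | ... | A α_m | β₁ | ... | β_n
is
  A  → β₁ A' | ... | β_n A'
  A' → α₁ A' | ... | α_m A' | ε

T → d num becomes T → d num T'
T → L a becomes T → L a T'
T → T S becomes T' → S T'
T → T a S becomes T' → a S T'
Add T' → ε

Productions for other non-terminals are unchanged:
  L → a
  L → d L
  S → + +
  S → a

Resulting grammar:
T → d num T'
T → L a T'
T' → S T'
T' → a S T'
T' → ε
L → a
L → d L
S → + +
S → a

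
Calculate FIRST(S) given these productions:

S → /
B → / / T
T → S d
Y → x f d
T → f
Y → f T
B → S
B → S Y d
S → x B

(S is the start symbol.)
{ '/', 'x' }

From S → /:
  - '/' is a terminal: add '/' and stop
From S → x B:
  - x is a terminal: add 'x' and stop

Collecting: FIRST(S) = { '/', 'x' }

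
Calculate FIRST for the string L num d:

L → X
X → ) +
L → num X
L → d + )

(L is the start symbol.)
{ ')', 'd', 'num' }

FIRST sets of the non-terminals involved (from the grammar, by fixed-point iteration):
  FIRST(L) = { ')', 'd', 'num' }

To compute FIRST(L num d), process the symbols left to right:
Symbol L is a non-terminal. Add FIRST(L) \ {ε} = { ')', 'd', 'num' }
L is not nullable (ε ∉ FIRST(L)), so stop here.
FIRST(L num d) = { ')', 'd', 'num' }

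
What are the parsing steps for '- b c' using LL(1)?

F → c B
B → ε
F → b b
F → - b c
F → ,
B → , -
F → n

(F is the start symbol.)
LL(1) parsing maintains a stack (initially the start symbol over $) and the input. At each step: if the stack top is a terminal, match it against the current input token; if it is a non-terminal N, replace it with the RHS of M[N, lookahead] (the unique production whose predict set contains the lookahead).

Stack is shown with the top on the left.

Stack    Input    Action
------------------------
F $      - b c $  output F → - b c
- b c $  - b c $  match '-'
b c $    b c $    match 'b'
c $      c $      match 'c'
$        $        accept

The string is accepted.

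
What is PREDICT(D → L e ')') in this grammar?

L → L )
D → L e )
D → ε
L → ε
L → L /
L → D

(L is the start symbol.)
PREDICT(D → L e ')') = (FIRST(RHS) \ {ε}) ∪ (FOLLOW(D) if ε ∈ FIRST(RHS), i.e. RHS ⇒* ε)
FIRST(L) = { ')', '/', 'e', ε }
FIRST(L e ')') = { ')', '/', 'e' }
ε ∉ FIRST(L e ')'), so FOLLOW(D) is not added.
PREDICT(D → L e ')') = { ')', '/', 'e' }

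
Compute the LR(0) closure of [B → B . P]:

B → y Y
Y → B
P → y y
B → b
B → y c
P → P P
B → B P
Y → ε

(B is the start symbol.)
Start with: [B → B . P]
  [B → B . P] has the dot before P: add [P → . y y], [P → . P P]
No further items can be added.

CLOSURE = { [B → B . P], [P → . P P], [P → . y y] }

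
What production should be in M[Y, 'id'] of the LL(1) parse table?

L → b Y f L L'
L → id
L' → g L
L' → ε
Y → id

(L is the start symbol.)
To find M[Y, 'id'], we find productions for Y where 'id' is in the predict set (PREDICT(N → α) = (FIRST(α) \ {ε}) ∪ (FOLLOW(N) if α ⇒* ε)).

Y → id: PREDICT = { 'id' }
  'id' is in predict set, so this production goes in M[Y, 'id']

M[Y, 'id'] = Y → id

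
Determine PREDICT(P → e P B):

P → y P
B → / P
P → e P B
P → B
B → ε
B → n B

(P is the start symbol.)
{ 'e' }

PREDICT(P → e P B) = (FIRST(RHS) \ {ε}) ∪ (FOLLOW(P) if ε ∈ FIRST(RHS), i.e. RHS ⇒* ε)
FIRST(e P B) = { 'e' }
ε ∉ FIRST(e P B), so FOLLOW(P) is not added.
PREDICT(P → e P B) = { 'e' }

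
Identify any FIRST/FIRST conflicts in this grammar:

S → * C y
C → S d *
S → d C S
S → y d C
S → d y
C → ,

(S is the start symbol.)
A FIRST/FIRST conflict occurs when two productions N → α and N → β for the same non-terminal have FIRST(α) ∩ FIRST(β) ≠ ∅ (with ε ∈ FIRST of a nullable right-hand side, so two nullable alternatives also conflict).

FIRST sets of the non-terminals at (or reachable through a nullable prefix from) the front of some alternative:
  FIRST(S) = { '*', 'd', 'y' }

Productions for S:
  S → * C y: FIRST = { '*' }
  S → d C S: FIRST = { 'd' }
  S → y d C: FIRST = { 'y' }
  S → d y: FIRST = { 'd' }
Productions for C:
  C → S d *: FIRST = { '*', 'd', 'y' }
  C → ,: FIRST = { ',' }

Conflict for S: S → d C S and S → d y
  Overlap: { 'd' }

Answer: Yes. S → d C S / S → d y on { 'd' }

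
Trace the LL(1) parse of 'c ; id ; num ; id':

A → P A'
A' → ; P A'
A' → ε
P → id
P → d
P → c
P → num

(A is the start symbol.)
Stack is shown with the top on the left.

Stack     Input                Action
-------------------------------------
A $       c ; id ; num ; id $  output A → P A'
P A' $    c ; id ; num ; id $  output P → c
c A' $    c ; id ; num ; id $  match 'c'
A' $      ; id ; num ; id $    output A' → ; P A'
; P A' $  ; id ; num ; id $    match ';'
P A' $    id ; num ; id $      output P → id
id A' $   id ; num ; id $      match 'id'
A' $      ; num ; id $         output A' → ; P A'
; P A' $  ; num ; id $         match ';'
P A' $    num ; id $           output P → num
num A' $  num ; id $           match 'num'
A' $      ; id $               output A' → ; P A'
; P A' $  ; id $               match ';'
P A' $    id $                 output P → id
id A' $   id $                 match 'id'
A' $      $                    output A' → ε
$         $                    accept

The string is accepted.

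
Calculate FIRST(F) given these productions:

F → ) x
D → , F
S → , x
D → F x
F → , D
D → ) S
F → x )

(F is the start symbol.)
To compute FIRST(F), examine every production with F on the left-hand side, reading each right-hand side left to right until a non-nullable symbol is reached.

From F → ) x:
  - ')' is a terminal: add ')' and stop
From F → , D:
  - ',' is a terminal: add ',' and stop
From F → x ):
  - x is a terminal: add 'x' and stop

Collecting: FIRST(F) = { ')', ',', 'x' }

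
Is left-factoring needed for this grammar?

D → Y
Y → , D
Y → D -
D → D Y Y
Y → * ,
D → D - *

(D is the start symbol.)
Yes, D has productions with common prefix 'D'

Left-factoring is needed when two productions for the same non-terminal
share a common prefix on the right-hand side.

Productions for D:
  D → Y
  D → D Y Y
  D → D - *
Productions for Y:
  Y → , D
  Y → D -
  Y → * ,

Found common prefix 'D' in productions for D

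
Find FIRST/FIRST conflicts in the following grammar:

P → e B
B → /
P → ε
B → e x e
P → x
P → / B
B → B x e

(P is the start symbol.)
FIRST sets of the non-terminals at (or reachable through a nullable prefix from) the front of some alternative:
  FIRST(B) = { '/', 'e' }

Productions for P:
  P → e B: FIRST = { 'e' }
  P → ε: FIRST = { ε }
  P → x: FIRST = { 'x' }
  P → / B: FIRST = { '/' }
Productions for B:
  B → /: FIRST = { '/' }
  B → e x e: FIRST = { 'e' }
  B → B x e: FIRST = { '/', 'e' }

Conflict for B: B → / and B → B x e
  Overlap: { '/' }
Conflict for B: B → e x e and B → B x e
  Overlap: { 'e' }

Answer: Yes. B → '/' / B → B x e on { '/' }; B → e x e / B → B x e on { 'e' }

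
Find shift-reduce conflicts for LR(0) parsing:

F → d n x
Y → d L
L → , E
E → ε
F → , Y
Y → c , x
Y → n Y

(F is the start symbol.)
No shift-reduce conflicts

Augment with F' → F and build the canonical LR(0) collection (I0 = CLOSURE({[F' → . F]}), then GOTO on every symbol after a dot until no new states appear). It has 16 states:
  I0: { [F → . , Y], [F → . d n x], [F' → . F] }  — shift
  I1: { [F → , . Y], [Y → . c , x], [Y → . d L], [Y → . n Y] }  — shift
  I2: { [F' → F .] }  — accept
  I3: { [F → d . n x] }  — shift
  I4: { [F → d n . x] }  — shift
  I5: { [F → d n x .] }  — reduce
  I6: { [F → , Y .] }  — reduce
  I7: { [Y → c . , x] }  — shift
  I8: { [L → . , E], [Y → d . L] }  — shift
  I9: { [Y → . c , x], [Y → . d L], [Y → . n Y], [Y → n . Y] }  — shift
  I10: { [Y → n Y .] }  — reduce
  I11: { [E → .], [L → , . E] }  — reduce
  I12: { [Y → d L .] }  — reduce
  I13: { [L → , E .] }  — reduce
  I14: { [Y → c , . x] }  — shift
  I15: { [Y → c , x .] }  — reduce

No state contains both a complete item and a shift item.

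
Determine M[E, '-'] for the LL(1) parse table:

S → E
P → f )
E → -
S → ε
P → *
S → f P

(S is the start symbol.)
E → -

To find M[E, '-'], we find productions for E where '-' is in the predict set (PREDICT(N → α) = (FIRST(α) \ {ε}) ∪ (FOLLOW(N) if α ⇒* ε)).

E → -: PREDICT = { '-' }
  '-' is in predict set, so this production goes in M[E, '-']

M[E, '-'] = E → -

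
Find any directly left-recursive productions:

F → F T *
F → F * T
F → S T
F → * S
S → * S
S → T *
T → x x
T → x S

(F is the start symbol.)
F → F T *: LEFT RECURSIVE (starts with F)
F → F * T: LEFT RECURSIVE (starts with F)
F → S T: starts with S
F → * S: starts with '*'
S → * S: starts with '*'
S → T *: starts with T
T → x x: starts with x
T → x S: starts with x

The grammar has direct left recursion on: F.

Answer: Yes, F is left-recursive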